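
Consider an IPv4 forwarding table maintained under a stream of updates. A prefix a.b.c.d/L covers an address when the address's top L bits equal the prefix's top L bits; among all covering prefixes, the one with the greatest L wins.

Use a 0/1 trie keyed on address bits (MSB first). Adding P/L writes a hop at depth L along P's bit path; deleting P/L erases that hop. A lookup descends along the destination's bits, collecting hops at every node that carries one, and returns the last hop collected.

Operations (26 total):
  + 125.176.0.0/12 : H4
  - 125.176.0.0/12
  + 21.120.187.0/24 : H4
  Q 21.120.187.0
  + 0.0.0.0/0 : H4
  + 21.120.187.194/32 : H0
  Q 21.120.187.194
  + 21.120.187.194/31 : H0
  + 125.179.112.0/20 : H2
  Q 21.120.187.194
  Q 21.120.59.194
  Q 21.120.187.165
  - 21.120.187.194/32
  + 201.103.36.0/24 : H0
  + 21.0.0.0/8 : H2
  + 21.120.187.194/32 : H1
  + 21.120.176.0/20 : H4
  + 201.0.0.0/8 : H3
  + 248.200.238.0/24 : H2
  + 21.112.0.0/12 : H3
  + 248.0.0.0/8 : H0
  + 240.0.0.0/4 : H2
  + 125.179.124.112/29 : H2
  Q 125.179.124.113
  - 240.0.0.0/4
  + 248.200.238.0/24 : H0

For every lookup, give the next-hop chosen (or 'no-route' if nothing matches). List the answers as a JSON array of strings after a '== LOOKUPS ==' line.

Trace:
  + 125.176.0.0/12 (H4) depth=12
  del 125.176.0.0/12 (clear depth 12)
  + 21.120.187.0/24 (H4) depth=24
  Q 21.120.187.0: descend 000101010111100010111011 ; hops seen [H4] ; pick H4
  + 0.0.0.0/0 (H4) depth=0
  + 21.120.187.194/32 (H0) depth=32
  Q 21.120.187.194: descend 00010101011110001011101111000010 ; hops seen [H4,H4,H0] ; pick H0
  + 21.120.187.194/31 (H0) depth=31
  + 125.179.112.0/20 (H2) depth=20
  Q 21.120.187.194: descend 00010101011110001011101111000010 ; hops seen [H4,H4,H0,H0] ; pick H0
  Q 21.120.59.194: descend 0001010101111000 ; hops seen [H4] ; pick H4
  Q 21.120.187.165: descend 0001010101111000101110111 ; hops seen [H4,H4] ; pick H4
  del 21.120.187.194/32 (clear depth 32)
  + 201.103.36.0/24 (H0) depth=24
  + 21.0.0.0/8 (H2) depth=8
  + 21.120.187.194/32 (H1) depth=32
  + 21.120.176.0/20 (H4) depth=20
  + 201.0.0.0/8 (H3) depth=8
  + 248.200.238.0/24 (H2) depth=24
  + 21.112.0.0/12 (H3) depth=12
  + 248.0.0.0/8 (H0) depth=8
  + 240.0.0.0/4 (H2) depth=4
  + 125.179.124.112/29 (H2) depth=29
  Q 125.179.124.113: descend 01111101101100110111110001110 ; hops seen [H4,H2,H2] ; pick H2
  del 240.0.0.0/4 (clear depth 4)
  + 248.200.238.0/24 (H0) depth=24

== LOOKUPS ==
["H4","H0","H0","H4","H4","H2"]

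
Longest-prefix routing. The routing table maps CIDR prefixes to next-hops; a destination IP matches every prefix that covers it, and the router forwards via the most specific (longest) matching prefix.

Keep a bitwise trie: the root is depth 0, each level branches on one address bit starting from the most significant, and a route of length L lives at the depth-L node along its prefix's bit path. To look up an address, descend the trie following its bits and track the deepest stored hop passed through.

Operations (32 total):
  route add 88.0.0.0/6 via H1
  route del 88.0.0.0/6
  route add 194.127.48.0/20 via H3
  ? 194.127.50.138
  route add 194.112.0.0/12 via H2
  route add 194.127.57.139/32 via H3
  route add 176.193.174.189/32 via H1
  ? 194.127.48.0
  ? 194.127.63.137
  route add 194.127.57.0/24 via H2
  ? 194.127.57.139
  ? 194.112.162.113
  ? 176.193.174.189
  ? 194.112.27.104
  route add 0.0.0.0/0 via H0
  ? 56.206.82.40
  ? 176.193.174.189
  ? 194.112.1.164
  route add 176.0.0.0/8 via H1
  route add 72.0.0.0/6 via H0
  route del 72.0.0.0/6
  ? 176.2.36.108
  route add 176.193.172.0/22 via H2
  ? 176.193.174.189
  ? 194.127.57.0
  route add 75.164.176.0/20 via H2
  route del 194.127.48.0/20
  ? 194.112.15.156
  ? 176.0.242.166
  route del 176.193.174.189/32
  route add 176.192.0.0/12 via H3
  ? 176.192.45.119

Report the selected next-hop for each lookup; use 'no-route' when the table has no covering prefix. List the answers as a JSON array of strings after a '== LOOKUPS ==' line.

Trace:
  add 88.0.0.0/6 -> H1 at depth 6
  del 88.0.0.0/6 (clear depth 6)
  add 194.127.48.0/20 -> H3 at depth 20
  Q 194.127.50.138: descend 11000010011111110011 ; hops seen [H3] ; pick H3
  add 194.112.0.0/12 -> H2 at depth 12
  add 194.127.57.139/32 -> H3 at depth 32
  add 176.193.174.189/32 -> H1 at depth 32
  Q 194.127.48.0: descend 11000010011111110011 ; hops seen [H2,H3] ; pick H3
  Q 194.127.63.137: descend 110000100111111100111 ; hops seen [H2,H3] ; pick H3
  add 194.127.57.0/24 -> H2 at depth 24
  Q 194.127.57.139: descend 11000010011111110011100110001011 ; hops seen [H2,H3,H2,H3] ; pick H3
  Q 194.112.162.113: descend 110000100111 ; hops seen [H2] ; pick H2
  Q 176.193.174.189: descend 10110000110000011010111010111101 ; hops seen [H1] ; pick H1
  Q 194.112.27.104: descend 110000100111 ; hops seen [H2] ; pick H2
  add 0.0.0.0/0 -> H0 at depth 0
  Q 56.206.82.40: descend 0 ; hops seen [H0] ; pick H0
  Q 176.193.174.189: descend 10110000110000011010111010111101 ; hops seen [H0,H1] ; pick H1
  Q 194.112.1.164: descend 110000100111 ; hops seen [H0,H2] ; pick H2
  add 176.0.0.0/8 -> H1 at depth 8
  add 72.0.0.0/6 -> H0 at depth 6
  del 72.0.0.0/6 (clear depth 6)
  Q 176.2.36.108: descend 10110000 ; hops seen [H0,H1] ; pick H1
  add 176.193.172.0/22 -> H2 at depth 22
  Q 176.193.174.189: descend 10110000110000011010111010111101 ; hops seen [H0,H1,H2,H1] ; pick H1
  Q 194.127.57.0: descend 110000100111111100111001 ; hops seen [H0,H2,H3,H2] ; pick H2
  add 75.164.176.0/20 -> H2 at depth 20
  del 194.127.48.0/20 (clear depth 20)
  Q 194.112.15.156: descend 110000100111 ; hops seen [H0,H2] ; pick H2
  Q 176.0.242.166: descend 10110000 ; hops seen [H0,H1] ; pick H1
  del 176.193.174.189/32 (clear depth 32)
  add 176.192.0.0/12 -> H3 at depth 12
  Q 176.192.45.119: descend 101100001100000 ; hops seen [H0,H1,H3] ; pick H3

== LOOKUPS ==
["H3","H3","H3","H3","H2","H1","H2","H0","H1","H2","H1","H1","H2","H2","H1","H3"]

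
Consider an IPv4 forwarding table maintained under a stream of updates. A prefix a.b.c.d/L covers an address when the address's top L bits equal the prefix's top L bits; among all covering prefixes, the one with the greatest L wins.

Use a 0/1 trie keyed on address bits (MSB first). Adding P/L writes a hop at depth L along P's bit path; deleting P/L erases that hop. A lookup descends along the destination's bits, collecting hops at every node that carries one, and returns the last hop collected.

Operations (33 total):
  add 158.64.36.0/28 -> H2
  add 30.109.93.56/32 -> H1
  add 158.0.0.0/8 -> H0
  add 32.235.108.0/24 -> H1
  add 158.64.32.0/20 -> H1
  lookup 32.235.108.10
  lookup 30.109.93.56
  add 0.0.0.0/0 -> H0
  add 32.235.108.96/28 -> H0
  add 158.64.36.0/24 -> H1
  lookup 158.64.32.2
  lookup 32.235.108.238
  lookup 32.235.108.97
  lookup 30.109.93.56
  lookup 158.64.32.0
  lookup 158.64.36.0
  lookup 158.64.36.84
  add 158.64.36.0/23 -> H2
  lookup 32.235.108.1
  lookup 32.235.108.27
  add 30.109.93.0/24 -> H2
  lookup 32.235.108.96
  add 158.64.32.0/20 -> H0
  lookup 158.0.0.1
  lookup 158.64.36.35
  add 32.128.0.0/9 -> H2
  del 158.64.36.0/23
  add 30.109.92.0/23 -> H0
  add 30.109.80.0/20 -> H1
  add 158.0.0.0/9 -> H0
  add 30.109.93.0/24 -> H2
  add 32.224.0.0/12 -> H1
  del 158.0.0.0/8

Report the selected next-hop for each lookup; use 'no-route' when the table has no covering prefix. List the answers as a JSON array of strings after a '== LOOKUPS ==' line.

Apply in order:
  add 158.64.36.0/28 -> H2 at depth 28
  add 30.109.93.56/32 -> H1 at depth 32
  add 158.0.0.0/8 -> H0 at depth 8
  add 32.235.108.0/24 -> H1 at depth 24
  add 158.64.32.0/20 -> H1 at depth 20
  lookup 32.235.108.10: bits 001000001110101101101100 walk d0:-→d1:-→d2:-→d3:-→d4:-→d5:-→d6:-→d7:-→d8:-→d9:-→d10:-→d11:-→d12:-→d13:-→d14:-→d15:-→d16:-→d17:-→d18:-→d19:-→d20:-→d21:-→d22:-→d23:-→d24:H1 -> H1
  lookup 30.109.93.56: bits 00011110011011010101110100111000 walk d0:-→d1:-→d2:-→d3:-→d4:-→d5:-→d6:-→d7:-→d8:-→d9:-→d10:-→d11:-→d12:-→d13:-→d14:-→d15:-→d16:-→d17:-→d18:-→d19:-→d20:-→d21:-→d22:-→d23:-→d24:-→d25:-→d26:-→d27:-→d28:-→d29:-→d30:-→d31:-→d32:H1 -> H1
  add 0.0.0.0/0 -> H0 at depth 0
  add 32.235.108.96/28 -> H0 at depth 28
  add 158.64.36.0/24 -> H1 at depth 24
  lookup 158.64.32.2: bits 100111100100000000100 walk d0:H0→d1:-→d2:-→d3:-→d4:-→d5:-→d6:-→d7:-→d8:H0→d9:-→d10:-→d11:-→d12:-→d13:-→d14:-→d15:-→d16:-→d17:-→d18:-→d19:-→d20:H1→d21:- -> H1
  lookup 32.235.108.238: bits 001000001110101101101100 walk d0:H0→d1:-→d2:-→d3:-→d4:-→d5:-→d6:-→d7:-→d8:-→d9:-→d10:-→d11:-→d12:-→d13:-→d14:-→d15:-→d16:-→d17:-→d18:-→d19:-→d20:-→d21:-→d22:-→d23:-→d24:H1 -> H1
  lookup 32.235.108.97: bits 0010000011101011011011000110 walk d0:H0→d1:-→d2:-→d3:-→d4:-→d5:-→d6:-→d7:-→d8:-→d9:-→d10:-→d11:-→d12:-→d13:-→d14:-→d15:-→d16:-→d17:-→d18:-→d19:-→d20:-→d21:-→d22:-→d23:-→d24:H1→d25:-→d26:-→d27:-→d28:H0 -> H0
  lookup 30.109.93.56: bits 00011110011011010101110100111000 walk d0:H0→d1:-→d2:-→d3:-→d4:-→d5:-→d6:-→d7:-→d8:-→d9:-→d10:-→d11:-→d12:-→d13:-→d14:-→d15:-→d16:-→d17:-→d18:-→d19:-→d20:-→d21:-→d22:-→d23:-→d24:-→d25:-→d26:-→d27:-→d28:-→d29:-→d30:-→d31:-→d32:H1 -> H1
  lookup 158.64.32.0: bits 100111100100000000100 walk d0:H0→d1:-→d2:-→d3:-→d4:-→d5:-→d6:-→d7:-→d8:H0→d9:-→d10:-→d11:-→d12:-→d13:-→d14:-→d15:-→d16:-→d17:-→d18:-→d19:-→d20:H1→d21:- -> H1
  lookup 158.64.36.0: bits 1001111001000000001001000000 walk d0:H0→d1:-→d2:-→d3:-→d4:-→d5:-→d6:-→d7:-→d8:H0→d9:-→d10:-→d11:-→d12:-→d13:-→d14:-→d15:-→d16:-→d17:-→d18:-→d19:-→d20:H1→d21:-→d22:-→d23:-→d24:H1→d25:-→d26:-→d27:-→d28:H2 -> H2
  lookup 158.64.36.84: bits 1001111001000000001001000 walk d0:H0→d1:-→d2:-→d3:-→d4:-→d5:-→d6:-→d7:-→d8:H0→d9:-→d10:-→d11:-→d12:-→d13:-→d14:-→d15:-→d16:-→d17:-→d18:-→d19:-→d20:H1→d21:-→d22:-→d23:-→d24:H1→d25:- -> H1
  add 158.64.36.0/23 -> H2 at depth 23
  lookup 32.235.108.1: bits 0010000011101011011011000 walk d0:H0→d1:-→d2:-→d3:-→d4:-→d5:-→d6:-→d7:-→d8:-→d9:-→d10:-→d11:-→d12:-→d13:-→d14:-→d15:-→d16:-→d17:-→d18:-→d19:-→d20:-→d21:-→d22:-→d23:-→d24:H1→d25:- -> H1
  lookup 32.235.108.27: bits 0010000011101011011011000 walk d0:H0→d1:-→d2:-→d3:-→d4:-→d5:-→d6:-→d7:-→d8:-→d9:-→d10:-→d11:-→d12:-→d13:-→d14:-→d15:-→d16:-→d17:-→d18:-→d19:-→d20:-→d21:-→d22:-→d23:-→d24:H1→d25:- -> H1
  add 30.109.93.0/24 -> H2 at depth 24
  lookup 32.235.108.96: bits 0010000011101011011011000110 walk d0:H0→d1:-→d2:-→d3:-→d4:-→d5:-→d6:-→d7:-→d8:-→d9:-→d10:-→d11:-→d12:-→d13:-→d14:-→d15:-→d16:-→d17:-→d18:-→d19:-→d20:-→d21:-→d22:-→d23:-→d24:H1→d25:-→d26:-→d27:-→d28:H0 -> H0
  add 158.64.32.0/20 -> H0 at depth 20
  lookup 158.0.0.1: bits 100111100 walk d0:H0→d1:-→d2:-→d3:-→d4:-→d5:-→d6:-→d7:-→d8:H0→d9:- -> H0
  lookup 158.64.36.35: bits 10011110010000000010010000 walk d0:H0→d1:-→d2:-→d3:-→d4:-→d5:-→d6:-→d7:-→d8:H0→d9:-→d10:-→d11:-→d12:-→d13:-→d14:-→d15:-→d16:-→d17:-→d18:-→d19:-→d20:H0→d21:-→d22:-→d23:H2→d24:H1→d25:-→d26:- -> H1
  add 32.128.0.0/9 -> H2 at depth 9
  del 158.64.36.0/23 (clear depth 23)
  add 30.109.92.0/23 -> H0 at depth 23
  add 30.109.80.0/20 -> H1 at depth 20
  add 158.0.0.0/9 -> H0 at depth 9
  add 30.109.93.0/24 -> H2 at depth 24
  add 32.224.0.0/12 -> H1 at depth 12
  del 158.0.0.0/8 (clear depth 8)

== LOOKUPS ==
["H1","H1","H1","H1","H0","H1","H1","H2","H1","H1","H1","H0","H0","H1"]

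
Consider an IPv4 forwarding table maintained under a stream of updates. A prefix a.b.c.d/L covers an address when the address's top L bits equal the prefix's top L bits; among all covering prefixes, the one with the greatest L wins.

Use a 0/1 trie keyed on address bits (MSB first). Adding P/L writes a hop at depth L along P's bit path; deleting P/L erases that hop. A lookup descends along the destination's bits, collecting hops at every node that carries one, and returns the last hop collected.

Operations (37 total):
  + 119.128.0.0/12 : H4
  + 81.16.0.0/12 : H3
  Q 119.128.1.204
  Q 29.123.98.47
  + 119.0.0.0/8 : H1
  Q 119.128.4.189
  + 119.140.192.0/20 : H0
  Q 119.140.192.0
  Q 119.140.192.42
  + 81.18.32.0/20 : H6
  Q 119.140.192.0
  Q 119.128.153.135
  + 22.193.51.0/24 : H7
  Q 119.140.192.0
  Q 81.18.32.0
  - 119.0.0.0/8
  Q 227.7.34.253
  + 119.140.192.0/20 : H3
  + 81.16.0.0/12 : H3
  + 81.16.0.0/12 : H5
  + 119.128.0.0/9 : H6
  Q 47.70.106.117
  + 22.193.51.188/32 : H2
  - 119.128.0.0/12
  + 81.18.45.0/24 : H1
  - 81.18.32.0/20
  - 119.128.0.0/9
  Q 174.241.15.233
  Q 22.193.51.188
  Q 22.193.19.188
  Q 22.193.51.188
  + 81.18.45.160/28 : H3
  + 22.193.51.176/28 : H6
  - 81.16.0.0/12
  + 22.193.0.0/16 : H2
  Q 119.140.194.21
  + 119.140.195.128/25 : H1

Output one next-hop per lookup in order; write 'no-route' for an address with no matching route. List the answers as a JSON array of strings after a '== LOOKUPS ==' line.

Process each operation:
  add 119.128.0.0/12 -> H4 at depth 12
  add 81.16.0.0/12 -> H3 at depth 12
  ? 119.128.1.204  path d0:-→d1:-→d2:-→d3:-→d4:-→d5:-→d6:-→d7:-→d8:-→d9:-→d10:-→d11:-→d12:H4  best=H4
  ? 29.123.98.47  path d0:-→d1:-  best=no-route
  add 119.0.0.0/8 -> H1 at depth 8
  ? 119.128.4.189  path d0:-→d1:-→d2:-→d3:-→d4:-→d5:-→d6:-→d7:-→d8:H1→d9:-→d10:-→d11:-→d12:H4  best=H4
  add 119.140.192.0/20 -> H0 at depth 20
  ? 119.140.192.0  path d0:-→d1:-→d2:-→d3:-→d4:-→d5:-→d6:-→d7:-→d8:H1→d9:-→d10:-→d11:-→d12:H4→d13:-→d14:-→d15:-→d16:-→d17:-→d18:-→d19:-→d20:H0  best=H0
  ? 119.140.192.42  path d0:-→d1:-→d2:-→d3:-→d4:-→d5:-→d6:-→d7:-→d8:H1→d9:-→d10:-→d11:-→d12:H4→d13:-→d14:-→d15:-→d16:-→d17:-→d18:-→d19:-→d20:H0  best=H0
  add 81.18.32.0/20 -> H6 at depth 20
  ? 119.140.192.0  path d0:-→d1:-→d2:-→d3:-→d4:-→d5:-→d6:-→d7:-→d8:H1→d9:-→d10:-→d11:-→d12:H4→d13:-→d14:-→d15:-→d16:-→d17:-→d18:-→d19:-→d20:H0  best=H0
  ? 119.128.153.135  path d0:-→d1:-→d2:-→d3:-→d4:-→d5:-→d6:-→d7:-→d8:H1→d9:-→d10:-→d11:-→d12:H4  best=H4
  add 22.193.51.0/24 -> H7 at depth 24
  ? 119.140.192.0  path d0:-→d1:-→d2:-→d3:-→d4:-→d5:-→d6:-→d7:-→d8:H1→d9:-→d10:-→d11:-→d12:H4→d13:-→d14:-→d15:-→d16:-→d17:-→d18:-→d19:-→d20:H0  best=H0
  ? 81.18.32.0  path d0:-→d1:-→d2:-→d3:-→d4:-→d5:-→d6:-→d7:-→d8:-→d9:-→d10:-→d11:-→d12:H3→d13:-→d14:-→d15:-→d16:-→d17:-→d18:-→d19:-→d20:H6  best=H6
  del 119.0.0.0/8 (clear depth 8)
  ? 227.7.34.253  path d0:-  best=no-route
  add 119.140.192.0/20 -> H3 at depth 20
  add 81.16.0.0/12 -> H3 at depth 12
  add 81.16.0.0/12 -> H5 at depth 12
  add 119.128.0.0/9 -> H6 at depth 9
  ? 47.70.106.117  path d0:-→d1:-→d2:-  best=no-route
  add 22.193.51.188/32 -> H2 at depth 32
  del 119.128.0.0/12 (clear depth 12)
  add 81.18.45.0/24 -> H1 at depth 24
  del 81.18.32.0/20 (clear depth 20)
  del 119.128.0.0/9 (clear depth 9)
  ? 174.241.15.233  path d0:-  best=no-route
  ? 22.193.51.188  path d0:-→d1:-→d2:-→d3:-→d4:-→d5:-→d6:-→d7:-→d8:-→d9:-→d10:-→d11:-→d12:-→d13:-→d14:-→d15:-→d16:-→d17:-→d18:-→d19:-→d20:-→d21:-→d22:-→d23:-→d24:H7→d25:-→d26:-→d27:-→d28:-→d29:-→d30:-→d31:-→d32:H2  best=H2
  ? 22.193.19.188  path d0:-→d1:-→d2:-→d3:-→d4:-→d5:-→d6:-→d7:-→d8:-→d9:-→d10:-→d11:-→d12:-→d13:-→d14:-→d15:-→d16:-→d17:-→d18:-  best=no-route
  ? 22.193.51.188  path d0:-→d1:-→d2:-→d3:-→d4:-→d5:-→d6:-→d7:-→d8:-→d9:-→d10:-→d11:-→d12:-→d13:-→d14:-→d15:-→d16:-→d17:-→d18:-→d19:-→d20:-→d21:-→d22:-→d23:-→d24:H7→d25:-→d26:-→d27:-→d28:-→d29:-→d30:-→d31:-→d32:H2  best=H2
  add 81.18.45.160/28 -> H3 at depth 28
  add 22.193.51.176/28 -> H6 at depth 28
  del 81.16.0.0/12 (clear depth 12)
  add 22.193.0.0/16 -> H2 at depth 16
  ? 119.140.194.21  path d0:-→d1:-→d2:-→d3:-→d4:-→d5:-→d6:-→d7:-→d8:-→d9:-→d10:-→d11:-→d12:-→d13:-→d14:-→d15:-→d16:-→d17:-→d18:-→d19:-→d20:H3  best=H3
  add 119.140.195.128/25 -> H1 at depth 25

== LOOKUPS ==
["H4","no-route","H4","H0","H0","H0","H4","H0","H6","no-route","no-route","no-route","H2","no-route","H2","H3"]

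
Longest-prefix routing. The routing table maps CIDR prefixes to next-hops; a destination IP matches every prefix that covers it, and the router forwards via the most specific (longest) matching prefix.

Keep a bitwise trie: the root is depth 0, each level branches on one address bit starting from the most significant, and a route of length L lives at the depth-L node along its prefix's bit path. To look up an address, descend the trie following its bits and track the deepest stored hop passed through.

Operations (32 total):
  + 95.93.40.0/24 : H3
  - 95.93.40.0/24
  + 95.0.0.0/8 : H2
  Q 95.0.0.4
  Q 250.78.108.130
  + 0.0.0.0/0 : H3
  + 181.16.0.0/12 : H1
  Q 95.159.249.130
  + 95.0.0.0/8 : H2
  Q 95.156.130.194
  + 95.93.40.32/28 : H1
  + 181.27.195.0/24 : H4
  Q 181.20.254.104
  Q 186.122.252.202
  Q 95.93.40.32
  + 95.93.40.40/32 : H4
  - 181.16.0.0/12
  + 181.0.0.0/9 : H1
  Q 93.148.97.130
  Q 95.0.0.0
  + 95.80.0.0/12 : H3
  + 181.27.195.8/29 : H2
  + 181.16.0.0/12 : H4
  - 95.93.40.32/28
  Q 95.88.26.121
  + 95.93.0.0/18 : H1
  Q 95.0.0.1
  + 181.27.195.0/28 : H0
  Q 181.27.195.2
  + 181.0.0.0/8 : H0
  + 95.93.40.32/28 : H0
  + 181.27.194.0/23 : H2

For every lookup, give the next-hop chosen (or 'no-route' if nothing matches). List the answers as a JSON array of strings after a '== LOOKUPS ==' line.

Apply in order:
  + 95.93.40.0/24 (H3) depth=24
  del 95.93.40.0/24 (clear depth 24)
  + 95.0.0.0/8 (H2) depth=8
  lookup 95.0.0.4: bits 010111110 walk d0:-→d1:-→d2:-→d3:-→d4:-→d5:-→d6:-→d7:-→d8:H2→d9:- -> H2
  lookup 250.78.108.130: bits ε walk d0:- -> no-route
  + 0.0.0.0/0 (H3) depth=0
  + 181.16.0.0/12 (H1) depth=12
  lookup 95.159.249.130: bits 01011111 walk d0:H3→d1:-→d2:-→d3:-→d4:-→d5:-→d6:-→d7:-→d8:H2 -> H2
  + 95.0.0.0/8 (H2) depth=8
  lookup 95.156.130.194: bits 01011111 walk d0:H3→d1:-→d2:-→d3:-→d4:-→d5:-→d6:-→d7:-→d8:H2 -> H2
  + 95.93.40.32/28 (H1) depth=28
  + 181.27.195.0/24 (H4) depth=24
  lookup 181.20.254.104: bits 101101010001 walk d0:H3→d1:-→d2:-→d3:-→d4:-→d5:-→d6:-→d7:-→d8:-→d9:-→d10:-→d11:-→d12:H1 -> H1
  lookup 186.122.252.202: bits 1011 walk d0:H3→d1:-→d2:-→d3:-→d4:- -> H3
  lookup 95.93.40.32: bits 0101111101011101001010000010 walk d0:H3→d1:-→d2:-→d3:-→d4:-→d5:-→d6:-→d7:-→d8:H2→d9:-→d10:-→d11:-→d12:-→d13:-→d14:-→d15:-→d16:-→d17:-→d18:-→d19:-→d20:-→d21:-→d22:-→d23:-→d24:-→d25:-→d26:-→d27:-→d28:H1 -> H1
  + 95.93.40.40/32 (H4) depth=32
  del 181.16.0.0/12 (clear depth 12)
  + 181.0.0.0/9 (H1) depth=9
  lookup 93.148.97.130: bits 010111 walk d0:H3→d1:-→d2:-→d3:-→d4:-→d5:-→d6:- -> H3
  lookup 95.0.0.0: bits 010111110 walk d0:H3→d1:-→d2:-→d3:-→d4:-→d5:-→d6:-→d7:-→d8:H2→d9:- -> H2
  + 95.80.0.0/12 (H3) depth=12
  + 181.27.195.8/29 (H2) depth=29
  + 181.16.0.0/12 (H4) depth=12
  del 95.93.40.32/28 (clear depth 28)
  lookup 95.88.26.121: bits 0101111101011 walk d0:H3→d1:-→d2:-→d3:-→d4:-→d5:-→d6:-→d7:-→d8:H2→d9:-→d10:-→d11:-→d12:H3→d13:- -> H3
  + 95.93.0.0/18 (H1) depth=18
  lookup 95.0.0.1: bits 010111110 walk d0:H3→d1:-→d2:-→d3:-→d4:-→d5:-→d6:-→d7:-→d8:H2→d9:- -> H2
  + 181.27.195.0/28 (H0) depth=28
  lookup 181.27.195.2: bits 1011010100011011110000110000 walk d0:H3→d1:-→d2:-→d3:-→d4:-→d5:-→d6:-→d7:-→d8:-→d9:H1→d10:-→d11:-→d12:H4→d13:-→d14:-→d15:-→d16:-→d17:-→d18:-→d19:-→d20:-→d21:-→d22:-→d23:-→d24:H4→d25:-→d26:-→d27:-→d28:H0 -> H0
  + 181.0.0.0/8 (H0) depth=8
  + 95.93.40.32/28 (H0) depth=28
  + 181.27.194.0/23 (H2) depth=23

== LOOKUPS ==
["H2","no-route","H2","H2","H1","H3","H1","H3","H2","H3","H2","H0"]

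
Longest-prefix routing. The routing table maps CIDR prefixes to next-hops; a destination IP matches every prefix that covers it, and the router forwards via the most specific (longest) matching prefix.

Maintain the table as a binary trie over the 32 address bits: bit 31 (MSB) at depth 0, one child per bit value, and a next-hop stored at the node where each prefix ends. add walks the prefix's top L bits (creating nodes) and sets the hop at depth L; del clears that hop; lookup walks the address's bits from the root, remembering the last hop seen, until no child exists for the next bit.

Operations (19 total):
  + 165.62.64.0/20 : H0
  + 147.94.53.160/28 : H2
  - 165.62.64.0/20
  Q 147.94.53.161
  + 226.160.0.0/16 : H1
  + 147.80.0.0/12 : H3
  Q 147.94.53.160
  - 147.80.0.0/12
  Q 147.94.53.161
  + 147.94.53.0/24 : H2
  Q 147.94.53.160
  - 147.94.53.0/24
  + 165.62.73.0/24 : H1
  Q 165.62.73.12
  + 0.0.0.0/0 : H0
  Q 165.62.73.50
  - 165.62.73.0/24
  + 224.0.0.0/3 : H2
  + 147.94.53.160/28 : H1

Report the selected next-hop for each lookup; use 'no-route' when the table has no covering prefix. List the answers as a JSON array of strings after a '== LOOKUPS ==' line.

Process each operation:
  + 165.62.64.0/20 (H0) depth=20
  + 147.94.53.160/28 (H2) depth=28
  del 165.62.64.0/20 (clear depth 20)
  Q 147.94.53.161: descend 1001001101011110001101011010 ; hops seen [H2] ; pick H2
  + 226.160.0.0/16 (H1) depth=16
  + 147.80.0.0/12 (H3) depth=12
  Q 147.94.53.160: descend 1001001101011110001101011010 ; hops seen [H3,H2] ; pick H2
  del 147.80.0.0/12 (clear depth 12)
  Q 147.94.53.161: descend 1001001101011110001101011010 ; hops seen [H2] ; pick H2
  + 147.94.53.0/24 (H2) depth=24
  Q 147.94.53.160: descend 1001001101011110001101011010 ; hops seen [H2,H2] ; pick H2
  del 147.94.53.0/24 (clear depth 24)
  + 165.62.73.0/24 (H1) depth=24
  Q 165.62.73.12: descend 101001010011111001001001 ; hops seen [H1] ; pick H1
  + 0.0.0.0/0 (H0) depth=0
  Q 165.62.73.50: descend 101001010011111001001001 ; hops seen [H0,H1] ; pick H1
  del 165.62.73.0/24 (clear depth 24)
  + 224.0.0.0/3 (H2) depth=3
  + 147.94.53.160/28 (H1) depth=28

== LOOKUPS ==
["H2","H2","H2","H2","H1","H1"]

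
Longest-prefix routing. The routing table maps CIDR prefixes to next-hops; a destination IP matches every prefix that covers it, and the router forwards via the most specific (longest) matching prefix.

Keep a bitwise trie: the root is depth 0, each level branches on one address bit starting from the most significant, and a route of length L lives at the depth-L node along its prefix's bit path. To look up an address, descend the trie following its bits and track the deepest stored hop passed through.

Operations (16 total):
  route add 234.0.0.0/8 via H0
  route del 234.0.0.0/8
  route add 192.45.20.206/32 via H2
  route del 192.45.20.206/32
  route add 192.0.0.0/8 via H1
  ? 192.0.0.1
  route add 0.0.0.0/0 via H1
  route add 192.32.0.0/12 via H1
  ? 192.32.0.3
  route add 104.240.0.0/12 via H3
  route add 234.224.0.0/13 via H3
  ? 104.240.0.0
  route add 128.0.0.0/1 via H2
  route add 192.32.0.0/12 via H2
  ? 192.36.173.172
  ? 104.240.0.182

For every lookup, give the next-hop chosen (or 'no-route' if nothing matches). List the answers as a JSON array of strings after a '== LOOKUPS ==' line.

Trace:
  add 234.0.0.0/8 -> H0 at depth 8
  del 234.0.0.0/8 (clear depth 8)
  add 192.45.20.206/32 -> H2 at depth 32
  del 192.45.20.206/32 (clear depth 32)
  add 192.0.0.0/8 -> H1 at depth 8
  Q 192.0.0.1: descend 1100000000 ; hops seen [H1] ; pick H1
  add 0.0.0.0/0 -> H1 at depth 0
  add 192.32.0.0/12 -> H1 at depth 12
  Q 192.32.0.3: descend 110000000010 ; hops seen [H1,H1,H1] ; pick H1
  add 104.240.0.0/12 -> H3 at depth 12
  add 234.224.0.0/13 -> H3 at depth 13
  Q 104.240.0.0: descend 011010001111 ; hops seen [H1,H3] ; pick H3
  add 128.0.0.0/1 -> H2 at depth 1
  add 192.32.0.0/12 -> H2 at depth 12
  Q 192.36.173.172: descend 110000000010 ; hops seen [H1,H2,H1,H2] ; pick H2
  Q 104.240.0.182: descend 011010001111 ; hops seen [H1,H3] ; pick H3

== LOOKUPS ==
["H1","H1","H3","H2","H3"]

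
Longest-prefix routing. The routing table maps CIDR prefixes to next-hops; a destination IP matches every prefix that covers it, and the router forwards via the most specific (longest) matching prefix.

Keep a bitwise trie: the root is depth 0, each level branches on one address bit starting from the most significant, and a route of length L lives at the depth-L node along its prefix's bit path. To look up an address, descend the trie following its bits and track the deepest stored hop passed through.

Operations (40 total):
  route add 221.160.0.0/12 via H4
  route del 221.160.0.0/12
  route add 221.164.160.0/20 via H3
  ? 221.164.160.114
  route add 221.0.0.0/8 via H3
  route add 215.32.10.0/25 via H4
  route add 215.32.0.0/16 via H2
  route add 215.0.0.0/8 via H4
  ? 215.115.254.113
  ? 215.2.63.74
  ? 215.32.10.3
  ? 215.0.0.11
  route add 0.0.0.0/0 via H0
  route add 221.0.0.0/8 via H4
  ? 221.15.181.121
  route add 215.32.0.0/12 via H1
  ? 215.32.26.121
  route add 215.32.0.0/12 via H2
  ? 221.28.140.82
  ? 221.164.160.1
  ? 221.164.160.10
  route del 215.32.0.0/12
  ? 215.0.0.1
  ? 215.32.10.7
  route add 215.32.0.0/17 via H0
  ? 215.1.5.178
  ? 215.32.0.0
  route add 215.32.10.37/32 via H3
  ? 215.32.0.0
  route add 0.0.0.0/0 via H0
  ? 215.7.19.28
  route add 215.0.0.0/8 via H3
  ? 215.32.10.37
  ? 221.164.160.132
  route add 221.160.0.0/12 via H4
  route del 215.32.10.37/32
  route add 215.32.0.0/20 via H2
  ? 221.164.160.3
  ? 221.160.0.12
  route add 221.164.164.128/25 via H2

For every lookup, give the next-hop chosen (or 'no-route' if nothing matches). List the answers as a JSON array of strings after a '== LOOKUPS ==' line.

Apply in order:
  + 221.160.0.0/12 (H4) depth=12
  - 221.160.0.0/12 clear@12
  + 221.164.160.0/20 (H3) depth=20
  Q 221.164.160.114: descend 11011101101001001010 ; hops seen [H3] ; pick H3
  + 221.0.0.0/8 (H3) depth=8
  + 215.32.10.0/25 (H4) depth=25
  + 215.32.0.0/16 (H2) depth=16
  + 215.0.0.0/8 (H4) depth=8
  Q 215.115.254.113: descend 110101110 ; hops seen [H4] ; pick H4
  Q 215.2.63.74: descend 1101011100 ; hops seen [H4] ; pick H4
  Q 215.32.10.3: descend 1101011100100000000010100 ; hops seen [H4,H2,H4] ; pick H4
  Q 215.0.0.11: descend 1101011100 ; hops seen [H4] ; pick H4
  + 0.0.0.0/0 (H0) depth=0
  + 221.0.0.0/8 (H4) depth=8
  Q 221.15.181.121: descend 11011101 ; hops seen [H0,H4] ; pick H4
  + 215.32.0.0/12 (H1) depth=12
  Q 215.32.26.121: descend 1101011100100000000 ; hops seen [H0,H4,H1,H2] ; pick H2
  + 215.32.0.0/12 (H2) depth=12
  Q 221.28.140.82: descend 11011101 ; hops seen [H0,H4] ; pick H4
  Q 221.164.160.1: descend 11011101101001001010 ; hops seen [H0,H4,H3] ; pick H3
  Q 221.164.160.10: descend 11011101101001001010 ; hops seen [H0,H4,H3] ; pick H3
  - 215.32.0.0/12 clear@12
  Q 215.0.0.1: descend 1101011100 ; hops seen [H0,H4] ; pick H4
  Q 215.32.10.7: descend 1101011100100000000010100 ; hops seen [H0,H4,H2,H4] ; pick H4
  + 215.32.0.0/17 (H0) depth=17
  Q 215.1.5.178: descend 1101011100 ; hops seen [H0,H4] ; pick H4
  Q 215.32.0.0: descend 11010111001000000000 ; hops seen [H0,H4,H2,H0] ; pick H0
  + 215.32.10.37/32 (H3) depth=32
  Q 215.32.0.0: descend 11010111001000000000 ; hops seen [H0,H4,H2,H0] ; pick H0
  + 0.0.0.0/0 (H0) depth=0
  Q 215.7.19.28: descend 1101011100 ; hops seen [H0,H4] ; pick H4
  + 215.0.0.0/8 (H3) depth=8
  Q 215.32.10.37: descend 11010111001000000000101000100101 ; hops seen [H0,H3,H2,H0,H4,H3] ; pick H3
  Q 221.164.160.132: descend 11011101101001001010 ; hops seen [H0,H4,H3] ; pick H3
  + 221.160.0.0/12 (H4) depth=12
  - 215.32.10.37/32 clear@32
  + 215.32.0.0/20 (H2) depth=20
  Q 221.164.160.3: descend 11011101101001001010 ; hops seen [H0,H4,H4,H3] ; pick H3
  Q 221.160.0.12: descend 1101110110100 ; hops seen [H0,H4,H4] ; pick H4
  + 221.164.164.128/25 (H2) depth=25

== LOOKUPS ==
["H3","H4","H4","H4","H4","H4","H2","H4","H3","H3","H4","H4","H4","H0","H0","H4","H3","H3","H3","H4"]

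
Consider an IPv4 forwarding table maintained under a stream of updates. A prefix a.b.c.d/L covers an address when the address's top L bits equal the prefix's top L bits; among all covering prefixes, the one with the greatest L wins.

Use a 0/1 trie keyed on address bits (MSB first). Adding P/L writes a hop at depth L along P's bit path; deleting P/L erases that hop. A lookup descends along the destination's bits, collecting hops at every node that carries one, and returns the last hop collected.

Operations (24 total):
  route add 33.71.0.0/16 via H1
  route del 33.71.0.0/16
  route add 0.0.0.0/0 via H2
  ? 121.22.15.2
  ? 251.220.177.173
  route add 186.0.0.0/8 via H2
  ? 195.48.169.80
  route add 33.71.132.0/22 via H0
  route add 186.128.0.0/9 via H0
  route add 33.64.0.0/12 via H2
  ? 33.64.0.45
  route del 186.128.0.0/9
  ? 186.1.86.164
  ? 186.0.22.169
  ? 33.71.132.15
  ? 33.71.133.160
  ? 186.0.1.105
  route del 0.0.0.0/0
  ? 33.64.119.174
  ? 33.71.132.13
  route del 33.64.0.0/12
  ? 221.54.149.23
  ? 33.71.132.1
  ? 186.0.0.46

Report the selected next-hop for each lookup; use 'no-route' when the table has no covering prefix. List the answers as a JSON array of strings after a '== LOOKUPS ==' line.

Process each operation:
  + 33.71.0.0/16 (H1) depth=16
  - 33.71.0.0/16 clear@16
  + 0.0.0.0/0 (H2) depth=0
  ? 121.22.15.2  path d0:H2→d1:-  best=H2
  ? 251.220.177.173  path d0:H2  best=H2
  + 186.0.0.0/8 (H2) depth=8
  ? 195.48.169.80  path d0:H2→d1:-  best=H2
  + 33.71.132.0/22 (H0) depth=22
  + 186.128.0.0/9 (H0) depth=9
  + 33.64.0.0/12 (H2) depth=12
  ? 33.64.0.45  path d0:H2→d1:-→d2:-→d3:-→d4:-→d5:-→d6:-→d7:-→d8:-→d9:-→d10:-→d11:-→d12:H2→d13:-  best=H2
  - 186.128.0.0/9 clear@9
  ? 186.1.86.164  path d0:H2→d1:-→d2:-→d3:-→d4:-→d5:-→d6:-→d7:-→d8:H2  best=H2
  ? 186.0.22.169  path d0:H2→d1:-→d2:-→d3:-→d4:-→d5:-→d6:-→d7:-→d8:H2  best=H2
  ? 33.71.132.15  path d0:H2→d1:-→d2:-→d3:-→d4:-→d5:-→d6:-→d7:-→d8:-→d9:-→d10:-→d11:-→d12:H2→d13:-→d14:-→d15:-→d16:-→d17:-→d18:-→d19:-→d20:-→d21:-→d22:H0  best=H0
  ? 33.71.133.160  path d0:H2→d1:-→d2:-→d3:-→d4:-→d5:-→d6:-→d7:-→d8:-→d9:-→d10:-→d11:-→d12:H2→d13:-→d14:-→d15:-→d16:-→d17:-→d18:-→d19:-→d20:-→d21:-→d22:H0  best=H0
  ? 186.0.1.105  path d0:H2→d1:-→d2:-→d3:-→d4:-→d5:-→d6:-→d7:-→d8:H2  best=H2
  - 0.0.0.0/0 clear@0
  ? 33.64.119.174  path d0:-→d1:-→d2:-→d3:-→d4:-→d5:-→d6:-→d7:-→d8:-→d9:-→d10:-→d11:-→d12:H2→d13:-  best=H2
  ? 33.71.132.13  path d0:-→d1:-→d2:-→d3:-→d4:-→d5:-→d6:-→d7:-→d8:-→d9:-→d10:-→d11:-→d12:H2→d13:-→d14:-→d15:-→d16:-→d17:-→d18:-→d19:-→d20:-→d21:-→d22:H0  best=H0
  - 33.64.0.0/12 clear@12
  ? 221.54.149.23  path d0:-→d1:-  best=no-route
  ? 33.71.132.1  path d0:-→d1:-→d2:-→d3:-→d4:-→d5:-→d6:-→d7:-→d8:-→d9:-→d10:-→d11:-→d12:-→d13:-→d14:-→d15:-→d16:-→d17:-→d18:-→d19:-→d20:-→d21:-→d22:H0  best=H0
  ? 186.0.0.46  path d0:-→d1:-→d2:-→d3:-→d4:-→d5:-→d6:-→d7:-→d8:H2  best=H2

== LOOKUPS ==
["H2","H2","H2","H2","H2","H2","H0","H0","H2","H2","H0","no-route","H0","H2"]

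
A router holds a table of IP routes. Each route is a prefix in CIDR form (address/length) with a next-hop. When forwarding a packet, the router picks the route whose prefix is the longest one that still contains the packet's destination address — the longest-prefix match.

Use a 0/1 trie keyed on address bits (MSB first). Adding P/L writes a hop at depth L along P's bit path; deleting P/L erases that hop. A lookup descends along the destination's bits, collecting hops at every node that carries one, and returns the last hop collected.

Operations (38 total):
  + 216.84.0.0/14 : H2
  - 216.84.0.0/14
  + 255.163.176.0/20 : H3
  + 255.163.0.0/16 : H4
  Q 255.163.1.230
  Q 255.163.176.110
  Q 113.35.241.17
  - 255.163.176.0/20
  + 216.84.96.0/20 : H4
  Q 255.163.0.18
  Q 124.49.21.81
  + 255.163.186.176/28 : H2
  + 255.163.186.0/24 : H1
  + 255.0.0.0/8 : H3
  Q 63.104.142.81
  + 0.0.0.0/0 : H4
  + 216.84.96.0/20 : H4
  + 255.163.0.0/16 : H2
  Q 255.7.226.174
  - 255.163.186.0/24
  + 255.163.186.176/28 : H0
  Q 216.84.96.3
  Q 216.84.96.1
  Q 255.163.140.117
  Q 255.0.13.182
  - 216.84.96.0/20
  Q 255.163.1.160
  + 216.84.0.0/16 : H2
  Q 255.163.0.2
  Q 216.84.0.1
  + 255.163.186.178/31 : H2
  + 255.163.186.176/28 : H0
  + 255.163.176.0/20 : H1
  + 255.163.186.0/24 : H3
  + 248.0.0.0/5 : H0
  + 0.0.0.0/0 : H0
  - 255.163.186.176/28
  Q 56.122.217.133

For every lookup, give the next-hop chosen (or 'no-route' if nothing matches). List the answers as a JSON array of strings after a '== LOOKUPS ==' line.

Apply in order:
  + 216.84.0.0/14 (H2) depth=14
  del 216.84.0.0/14 (clear depth 14)
  + 255.163.176.0/20 (H3) depth=20
  + 255.163.0.0/16 (H4) depth=16
  lookup 255.163.1.230: bits 1111111110100011 walk d0:-→d1:-→d2:-→d3:-→d4:-→d5:-→d6:-→d7:-→d8:-→d9:-→d10:-→d11:-→d12:-→d13:-→d14:-→d15:-→d16:H4 -> H4
  lookup 255.163.176.110: bits 11111111101000111011 walk d0:-→d1:-→d2:-→d3:-→d4:-→d5:-→d6:-→d7:-→d8:-→d9:-→d10:-→d11:-→d12:-→d13:-→d14:-→d15:-→d16:H4→d17:-→d18:-→d19:-→d20:H3 -> H3
  lookup 113.35.241.17: bits ε walk d0:- -> no-route
  del 255.163.176.0/20 (clear depth 20)
  + 216.84.96.0/20 (H4) depth=20
  lookup 255.163.0.18: bits 1111111110100011 walk d0:-→d1:-→d2:-→d3:-→d4:-→d5:-→d6:-→d7:-→d8:-→d9:-→d10:-→d11:-→d12:-→d13:-→d14:-→d15:-→d16:H4 -> H4
  lookup 124.49.21.81: bits ε walk d0:- -> no-route
  + 255.163.186.176/28 (H2) depth=28
  + 255.163.186.0/24 (H1) depth=24
  + 255.0.0.0/8 (H3) depth=8
  lookup 63.104.142.81: bits ε walk d0:- -> no-route
  + 0.0.0.0/0 (H4) depth=0
  + 216.84.96.0/20 (H4) depth=20
  + 255.163.0.0/16 (H2) depth=16
  lookup 255.7.226.174: bits 11111111 walk d0:H4→d1:-→d2:-→d3:-→d4:-→d5:-→d6:-→d7:-→d8:H3 -> H3
  del 255.163.186.0/24 (clear depth 24)
  + 255.163.186.176/28 (H0) depth=28
  lookup 216.84.96.3: bits 11011000010101000110 walk d0:H4→d1:-→d2:-→d3:-→d4:-→d5:-→d6:-→d7:-→d8:-→d9:-→d10:-→d11:-→d12:-→d13:-→d14:-→d15:-→d16:-→d17:-→d18:-→d19:-→d20:H4 -> H4
  lookup 216.84.96.1: bits 11011000010101000110 walk d0:H4→d1:-→d2:-→d3:-→d4:-→d5:-→d6:-→d7:-→d8:-→d9:-→d10:-→d11:-→d12:-→d13:-→d14:-→d15:-→d16:-→d17:-→d18:-→d19:-→d20:H4 -> H4
  lookup 255.163.140.117: bits 111111111010001110 walk d0:H4→d1:-→d2:-→d3:-→d4:-→d5:-→d6:-→d7:-→d8:H3→d9:-→d10:-→d11:-→d12:-→d13:-→d14:-→d15:-→d16:H2→d17:-→d18:- -> H2
  lookup 255.0.13.182: bits 11111111 walk d0:H4→d1:-→d2:-→d3:-→d4:-→d5:-→d6:-→d7:-→d8:H3 -> H3
  del 216.84.96.0/20 (clear depth 20)
  lookup 255.163.1.160: bits 1111111110100011 walk d0:H4→d1:-→d2:-→d3:-→d4:-→d5:-→d6:-→d7:-→d8:H3→d9:-→d10:-→d11:-→d12:-→d13:-→d14:-→d15:-→d16:H2 -> H2
  + 216.84.0.0/16 (H2) depth=16
  lookup 255.163.0.2: bits 1111111110100011 walk d0:H4→d1:-→d2:-→d3:-→d4:-→d5:-→d6:-→d7:-→d8:H3→d9:-→d10:-→d11:-→d12:-→d13:-→d14:-→d15:-→d16:H2 -> H2
  lookup 216.84.0.1: bits 11011000010101000 walk d0:H4→d1:-→d2:-→d3:-→d4:-→d5:-→d6:-→d7:-→d8:-→d9:-→d10:-→d11:-→d12:-→d13:-→d14:-→d15:-→d16:H2→d17:- -> H2
  + 255.163.186.178/31 (H2) depth=31
  + 255.163.186.176/28 (H0) depth=28
  + 255.163.176.0/20 (H1) depth=20
  + 255.163.186.0/24 (H3) depth=24
  + 248.0.0.0/5 (H0) depth=5
  + 0.0.0.0/0 (H0) depth=0
  del 255.163.186.176/28 (clear depth 28)
  lookup 56.122.217.133: bits ε walk d0:H0 -> H0

== LOOKUPS ==
["H4","H3","no-route","H4","no-route","no-route","H3","H4","H4","H2","H3","H2","H2","H2","H0"]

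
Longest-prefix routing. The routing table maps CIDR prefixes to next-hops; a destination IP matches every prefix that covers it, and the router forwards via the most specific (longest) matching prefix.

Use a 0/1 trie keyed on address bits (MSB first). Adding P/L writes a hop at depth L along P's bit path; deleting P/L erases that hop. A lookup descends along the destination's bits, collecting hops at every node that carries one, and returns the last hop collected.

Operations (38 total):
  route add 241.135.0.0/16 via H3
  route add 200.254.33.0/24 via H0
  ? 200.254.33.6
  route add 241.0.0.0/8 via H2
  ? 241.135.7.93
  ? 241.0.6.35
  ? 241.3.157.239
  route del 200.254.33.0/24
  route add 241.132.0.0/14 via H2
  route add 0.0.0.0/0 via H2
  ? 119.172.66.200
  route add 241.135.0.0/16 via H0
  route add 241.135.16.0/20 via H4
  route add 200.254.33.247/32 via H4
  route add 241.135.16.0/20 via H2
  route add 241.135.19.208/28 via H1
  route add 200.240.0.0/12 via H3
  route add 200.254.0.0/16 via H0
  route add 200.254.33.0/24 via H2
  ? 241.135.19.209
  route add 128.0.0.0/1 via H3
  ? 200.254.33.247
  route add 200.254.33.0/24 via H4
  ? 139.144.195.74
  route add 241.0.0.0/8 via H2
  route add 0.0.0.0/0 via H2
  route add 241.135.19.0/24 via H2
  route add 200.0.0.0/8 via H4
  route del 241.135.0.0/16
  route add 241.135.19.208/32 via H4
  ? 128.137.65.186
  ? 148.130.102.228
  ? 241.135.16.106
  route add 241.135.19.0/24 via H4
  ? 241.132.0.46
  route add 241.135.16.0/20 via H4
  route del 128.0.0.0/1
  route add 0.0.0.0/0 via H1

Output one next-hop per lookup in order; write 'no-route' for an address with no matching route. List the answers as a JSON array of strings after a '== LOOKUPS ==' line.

Apply in order:
  add 241.135.0.0/16 -> H3 at depth 16
  add 200.254.33.0/24 -> H0 at depth 24
  lookup 200.254.33.6: bits 110010001111111000100001 walk d0:-→d1:-→d2:-→d3:-→d4:-→d5:-→d6:-→d7:-→d8:-→d9:-→d10:-→d11:-→d12:-→d13:-→d14:-→d15:-→d16:-→d17:-→d18:-→d19:-→d20:-→d21:-→d22:-→d23:-→d24:H0 -> H0
  add 241.0.0.0/8 -> H2 at depth 8
  lookup 241.135.7.93: bits 1111000110000111 walk d0:-→d1:-→d2:-→d3:-→d4:-→d5:-→d6:-→d7:-→d8:H2→d9:-→d10:-→d11:-→d12:-→d13:-→d14:-→d15:-→d16:H3 -> H3
  lookup 241.0.6.35: bits 11110001 walk d0:-→d1:-→d2:-→d3:-→d4:-→d5:-→d6:-→d7:-→d8:H2 -> H2
  lookup 241.3.157.239: bits 11110001 walk d0:-→d1:-→d2:-→d3:-→d4:-→d5:-→d6:-→d7:-→d8:H2 -> H2
  del 200.254.33.0/24 (clear depth 24)
  add 241.132.0.0/14 -> H2 at depth 14
  add 0.0.0.0/0 -> H2 at depth 0
  lookup 119.172.66.200: bits ε walk d0:H2 -> H2
  add 241.135.0.0/16 -> H0 at depth 16
  add 241.135.16.0/20 -> H4 at depth 20
  add 200.254.33.247/32 -> H4 at depth 32
  add 241.135.16.0/20 -> H2 at depth 20
  add 241.135.19.208/28 -> H1 at depth 28
  add 200.240.0.0/12 -> H3 at depth 12
  add 200.254.0.0/16 -> H0 at depth 16
  add 200.254.33.0/24 -> H2 at depth 24
  lookup 241.135.19.209: bits 1111000110000111000100111101 walk d0:H2→d1:-→d2:-→d3:-→d4:-→d5:-→d6:-→d7:-→d8:H2→d9:-→d10:-→d11:-→d12:-→d13:-→d14:H2→d15:-→d16:H0→d17:-→d18:-→d19:-→d20:H2→d21:-→d22:-→d23:-→d24:-→d25:-→d26:-→d27:-→d28:H1 -> H1
  add 128.0.0.0/1 -> H3 at depth 1
  lookup 200.254.33.247: bits 11001000111111100010000111110111 walk d0:H2→d1:H3→d2:-→d3:-→d4:-→d5:-→d6:-→d7:-→d8:-→d9:-→d10:-→d11:-→d12:H3→d13:-→d14:-→d15:-→d16:H0→d17:-→d18:-→d19:-→d20:-→d21:-→d22:-→d23:-→d24:H2→d25:-→d26:-→d27:-→d28:-→d29:-→d30:-→d31:-→d32:H4 -> H4
  add 200.254.33.0/24 -> H4 at depth 24
  lookup 139.144.195.74: bits 1 walk d0:H2→d1:H3 -> H3
  add 241.0.0.0/8 -> H2 at depth 8
  add 0.0.0.0/0 -> H2 at depth 0
  add 241.135.19.0/24 -> H2 at depth 24
  add 200.0.0.0/8 -> H4 at depth 8
  del 241.135.0.0/16 (clear depth 16)
  add 241.135.19.208/32 -> H4 at depth 32
  lookup 128.137.65.186: bits 1 walk d0:H2→d1:H3 -> H3
  lookup 148.130.102.228: bits 1 walk d0:H2→d1:H3 -> H3
  lookup 241.135.16.106: bits 1111000110000111000100 walk d0:H2→d1:H3→d2:-→d3:-→d4:-→d5:-→d6:-→d7:-→d8:H2→d9:-→d10:-→d11:-→d12:-→d13:-→d14:H2→d15:-→d16:-→d17:-→d18:-→d19:-→d20:H2→d21:-→d22:- -> H2
  add 241.135.19.0/24 -> H4 at depth 24
  lookup 241.132.0.46: bits 11110001100001 walk d0:H2→d1:H3→d2:-→d3:-→d4:-→d5:-→d6:-→d7:-→d8:H2→d9:-→d10:-→d11:-→d12:-→d13:-→d14:H2 -> H2
  add 241.135.16.0/20 -> H4 at depth 20
  del 128.0.0.0/1 (clear depth 1)
  add 0.0.0.0/0 -> H1 at depth 0

== LOOKUPS ==
["H0","H3","H2","H2","H2","H1","H4","H3","H3","H3","H2","H2"]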